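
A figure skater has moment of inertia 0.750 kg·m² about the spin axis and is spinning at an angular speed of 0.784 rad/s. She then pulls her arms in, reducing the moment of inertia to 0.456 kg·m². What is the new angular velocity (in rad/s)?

With no external torque about the axis, L is conserved: I₁ω₁ = I₂ω₂.
ω₂ = I₁ω₁ / I₂ = (0.7500)(0.784 rad/s) / (0.4560) = 1.289 rad/s.

ω₂ ≈ 1.29 rad/s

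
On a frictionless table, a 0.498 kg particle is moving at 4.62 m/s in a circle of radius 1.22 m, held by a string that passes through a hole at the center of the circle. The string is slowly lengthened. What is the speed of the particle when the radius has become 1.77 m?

The only horizontal force on the mass is along the cord (radial), so it exerts no torque about the hole and angular momentum m v r is conserved.
v₂ = v₁ r₁ / r₂ = (4.62)(1.22) / (1.77) = 3.184 m/s.

v₂ ≈ 3.18 m/s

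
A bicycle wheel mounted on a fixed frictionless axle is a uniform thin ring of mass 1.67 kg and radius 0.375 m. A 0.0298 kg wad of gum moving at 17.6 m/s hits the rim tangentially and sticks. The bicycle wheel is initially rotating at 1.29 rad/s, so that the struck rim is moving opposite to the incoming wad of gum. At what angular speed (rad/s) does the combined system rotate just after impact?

|ω_f| ≈ 0.445 rad/s

About the axle the impulsive forces during the collision are internal, so angular momentum about that axis is conserved.
I_p = (1.67)(0.375)² = 0.2348 kg·m². Taking the sense of the wad of gum's angular momentum as positive, L_{wad} = m v R = (0.0298)(17.6)(0.375) = 0.1967 kg·m²/s.
L_i = −I_p ω_p + m v R = −(0.2348)(1.29) + 0.1967 = -0.1063 kg·m²/s.
After sticking, I_f = I_p + m R² = 0.2348 + (0.0298)(0.375)² = 0.2390 kg·m².
ω_f = L_i / I_f = -0.1063 / 0.2390 = -0.4446 rad/s.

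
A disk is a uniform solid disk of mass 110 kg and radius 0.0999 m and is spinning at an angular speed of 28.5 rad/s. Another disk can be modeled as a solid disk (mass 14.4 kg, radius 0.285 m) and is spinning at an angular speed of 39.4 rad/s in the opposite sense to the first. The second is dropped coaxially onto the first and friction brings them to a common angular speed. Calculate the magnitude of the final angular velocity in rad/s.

|ω_f| ≈ 6.53 rad/s

No external torque acts about the common axis, so total angular momentum is conserved.
Moments of inertia: I_A = ½(110)(0.0999)² = 0.5489 kg·m²; I_B = ½(14.4)(0.285)² = 0.5848 kg·m².
Taking A's sense as positive: L = (0.5489)(28.5) − (0.5848)(39.4) = -7.398 kg·m²·rad/s.
Combined I = 0.5489 + 0.5848 = 1.134 kg·m².
ω_f = L / I = -7.398 / 1.134 = -6.526 rad/s.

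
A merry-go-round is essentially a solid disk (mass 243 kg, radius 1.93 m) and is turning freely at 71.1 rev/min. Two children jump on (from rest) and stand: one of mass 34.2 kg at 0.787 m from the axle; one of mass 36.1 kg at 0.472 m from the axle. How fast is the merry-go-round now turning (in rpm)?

No external torque acts about the axle; L_before = L_after.
I_p = ½(243)(1.93)² = 452.6 kg·m².
Added inertia Σmr² = (34.2)(0.787)² + (36.1)(0.472)² = 29.22 kg·m²; I_f = 452.6 + 29.22 = 481.8 kg·m².
ω_f = I_p ω_i / I_f = (452.6)(71.1) / 481.8 = 66.79 rpm.

ω_f ≈ 66.8 rpm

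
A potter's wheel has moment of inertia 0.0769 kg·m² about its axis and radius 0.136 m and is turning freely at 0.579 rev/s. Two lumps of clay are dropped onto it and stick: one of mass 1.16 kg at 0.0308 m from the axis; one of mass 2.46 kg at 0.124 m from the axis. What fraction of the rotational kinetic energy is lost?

The added mass arrives with no angular momentum about the axis, and any external torque about the axis is negligible, so the system's angular momentum is conserved.
Added inertia Σmr² = (1.16)(0.0308)² + (2.46)(0.124)² = 0.03893 kg·m²; I_f = 0.07690 + 0.03893 = 0.1158 kg·m².
ω_f = I_p ω_i / I_f = (0.07690)(0.579) / 0.1158 = 0.3844 rev/s.
KE_i = ½(0.07690)(3.638 rad/s)² = 0.5089 J; KE_f = ½(0.1158)(2.415)² = 0.3379 J.
Fraction lost = 0.3361.

fraction ≈ 0.336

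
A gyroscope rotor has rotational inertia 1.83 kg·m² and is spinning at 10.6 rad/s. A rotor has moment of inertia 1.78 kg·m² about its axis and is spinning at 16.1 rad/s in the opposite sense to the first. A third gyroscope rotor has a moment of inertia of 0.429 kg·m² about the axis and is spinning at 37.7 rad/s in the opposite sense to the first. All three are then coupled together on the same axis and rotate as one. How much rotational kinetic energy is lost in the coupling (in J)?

No external torque acts about the common axis, so total angular momentum is conserved.
Taking A's sense as positive: L = (1.830)(10.6) − (1.780)(16.1) − (0.4290)(37.7) = -25.43 kg·m²·rad/s.
Combined I = 1.830 + 1.780 + 0.4290 = 4.039 kg·m².
ω_f = L / I = -25.43 / 4.039 = -6.297 rad/s.
KE_i = ½ΣIω² = 638.4 J; KE_f = ½(4.039)(6.297)² = 80.08 J.

ΔKE lost ≈ 558 J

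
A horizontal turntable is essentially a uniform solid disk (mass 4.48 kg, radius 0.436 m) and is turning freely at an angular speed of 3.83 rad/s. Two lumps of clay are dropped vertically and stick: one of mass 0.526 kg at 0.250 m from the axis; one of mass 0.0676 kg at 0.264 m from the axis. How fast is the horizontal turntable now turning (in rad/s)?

ω_f ≈ 3.52 rad/s

The added mass arrives with no angular momentum about the axis, and any external torque about the axis is negligible, so the system's angular momentum is conserved.
I_p = ½(4.48)(0.436)² = 0.4258 kg·m².
Added inertia Σmr² = (0.526)(0.250)² + (0.0676)(0.264)² = 0.03759 kg·m²; I_f = 0.4258 + 0.03759 = 0.4634 kg·m².
ω_f = I_p ω_i / I_f = (0.4258)(3.83) / 0.4634 = 3.519 rad/s.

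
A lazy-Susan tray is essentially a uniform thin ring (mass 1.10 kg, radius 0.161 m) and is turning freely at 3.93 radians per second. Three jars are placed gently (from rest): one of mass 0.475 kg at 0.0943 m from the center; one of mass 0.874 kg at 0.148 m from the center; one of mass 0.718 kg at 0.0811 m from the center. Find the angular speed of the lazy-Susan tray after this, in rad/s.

ω_f ≈ 1.98 rad/s

No external torque acts about the center; L_before = L_after.
I_p = (1.10)(0.161)² = 0.02851 kg·m².
Added inertia Σmr² = (0.475)(0.0943)² + (0.874)(0.148)² + (0.718)(0.0811)² = 0.02809 kg·m²; I_f = 0.02851 + 0.02809 = 0.05660 kg·m².
ω_f = I_p ω_i / I_f = (0.02851)(3.93) / 0.05660 = 1.980 rad/s.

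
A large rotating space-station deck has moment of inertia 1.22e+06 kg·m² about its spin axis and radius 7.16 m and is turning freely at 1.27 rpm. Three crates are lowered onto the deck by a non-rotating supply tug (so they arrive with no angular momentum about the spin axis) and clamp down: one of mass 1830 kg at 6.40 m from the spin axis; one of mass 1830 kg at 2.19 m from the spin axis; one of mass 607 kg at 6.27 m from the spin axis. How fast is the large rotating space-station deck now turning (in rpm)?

ω_f ≈ 1.17 rpm

No external torque acts about the spin axis; L_before = L_after.
Added inertia Σmr² = (1830)(6.40)² + (1830)(2.19)² + (607)(6.27)² = 1.076e+05 kg·m²; I_f = 1.220e+06 + 1.076e+05 = 1.328e+06 kg·m².
ω_f = I_p ω_i / I_f = (1.220e+06)(1.27) / 1.328e+06 = 1.167 rpm.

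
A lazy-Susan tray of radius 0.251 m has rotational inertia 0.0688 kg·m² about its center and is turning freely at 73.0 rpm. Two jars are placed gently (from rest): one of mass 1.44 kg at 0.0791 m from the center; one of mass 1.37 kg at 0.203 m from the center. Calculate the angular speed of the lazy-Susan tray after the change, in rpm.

ω_f ≈ 37.4 rpm

The added mass arrives with no angular momentum about the center, and any external torque about the center is negligible, so the system's angular momentum is conserved.
Added inertia Σmr² = (1.44)(0.0791)² + (1.37)(0.203)² = 0.06547 kg·m²; I_f = 0.06880 + 0.06547 = 0.1343 kg·m².
ω_f = I_p ω_i / I_f = (0.06880)(73.0) / 0.1343 = 37.41 rpm.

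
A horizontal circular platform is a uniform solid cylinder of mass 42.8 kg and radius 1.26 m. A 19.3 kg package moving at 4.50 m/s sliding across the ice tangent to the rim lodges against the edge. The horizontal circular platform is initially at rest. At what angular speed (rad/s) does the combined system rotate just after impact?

The axle reaction passes through the central axle and exerts no torque about it; angular momentum about the central axle is conserved through the impact.
I_p = ½(42.8)(1.26)² = 33.97 kg·m². Taking the sense of the package's angular momentum as positive, L_{package} = m v R = (19.3)(4.50)(1.26) = 109.4 kg·m²/s.
L_i = 0 + 109.4 = 109.4 kg·m²/s.
After sticking, I_f = I_p + m R² = 33.97 + (19.3)(1.26)² = 64.62 kg·m².
ω_f = L_i / I_f = 109.4 / 64.62 = 1.694 rad/s.

|ω_f| ≈ 1.69 rad/s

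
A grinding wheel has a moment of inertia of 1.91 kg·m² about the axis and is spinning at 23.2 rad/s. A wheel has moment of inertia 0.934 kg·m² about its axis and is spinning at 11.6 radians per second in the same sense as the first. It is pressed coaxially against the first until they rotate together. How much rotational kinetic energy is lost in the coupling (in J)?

ΔKE lost ≈ 42.2 J

No external torque acts about the common axis, so total angular momentum is conserved.
Taking A's sense as positive: L = (1.910)(23.2) + (0.9340)(11.6) = 55.15 kg·m²·rad/s.
Combined I = 1.910 + 0.9340 = 2.844 kg·m².
ω_f = L / I = 55.15 / 2.844 = 19.39 rad/s.
KE_i = ½ΣIω² = 576.9 J; KE_f = ½(2.844)(19.39)² = 534.7 J.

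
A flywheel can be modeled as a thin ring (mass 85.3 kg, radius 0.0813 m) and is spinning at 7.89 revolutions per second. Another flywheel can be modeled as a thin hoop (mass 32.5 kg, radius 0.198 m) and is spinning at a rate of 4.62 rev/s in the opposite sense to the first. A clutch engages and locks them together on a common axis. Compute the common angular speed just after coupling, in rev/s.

No external torque acts about the common axis, so total angular momentum is conserved.
Moments of inertia: I_A = (85.3)(0.0813)² = 0.5638 kg·m²; I_B = (32.5)(0.198)² = 1.274 kg·m².
Taking A's sense as positive: L = (0.5638)(7.89) − (1.274)(4.62) = -1.438 kg·m²·rev/s.
Combined I = 0.5638 + 1.274 = 1.838 kg·m².
ω_f = L / I = -1.438 / 1.838 = -0.7824 rev/s.

|ω_f| ≈ 0.782 rev/s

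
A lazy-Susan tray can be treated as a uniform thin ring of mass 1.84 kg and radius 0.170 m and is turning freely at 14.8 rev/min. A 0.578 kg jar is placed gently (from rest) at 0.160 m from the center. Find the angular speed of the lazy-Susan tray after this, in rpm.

No external torque acts about the center; L_before = L_after.
I_p = (1.84)(0.170)² = 0.05318 kg·m².
Added inertia Σmr² = (0.578)(0.160)² = 0.01480 kg·m²; I_f = 0.05318 + 0.01480 = 0.06797 kg·m².
ω_f = I_p ω_i / I_f = (0.05318)(14.8) / 0.06797 = 11.58 rpm.

ω_f ≈ 11.6 rpm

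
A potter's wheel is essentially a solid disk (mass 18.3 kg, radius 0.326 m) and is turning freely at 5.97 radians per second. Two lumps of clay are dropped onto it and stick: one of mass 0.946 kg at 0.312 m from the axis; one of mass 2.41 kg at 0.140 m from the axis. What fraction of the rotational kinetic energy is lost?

fraction ≈ 0.125

No external torque acts about the axis; L_before = L_after.
I_p = ½(18.3)(0.326)² = 0.9724 kg·m².
Added inertia Σmr² = (0.946)(0.312)² + (2.41)(0.140)² = 0.1393 kg·m²; I_f = 0.9724 + 0.1393 = 1.112 kg·m².
ω_f = I_p ω_i / I_f = (0.9724)(5.97) / 1.112 = 5.222 rad/s.
KE_i = ½(0.9724)(5.970 rad/s)² = 17.33 J; KE_f = ½(1.112)(5.222)² = 15.16 J.
Fraction lost = 0.1253.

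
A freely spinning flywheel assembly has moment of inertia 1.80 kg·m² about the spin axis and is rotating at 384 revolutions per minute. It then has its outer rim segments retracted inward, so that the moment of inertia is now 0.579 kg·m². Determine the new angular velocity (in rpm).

ω₂ ≈ 1190 rpm

No external torque acts about the spin axis, so angular momentum is conserved.
ω₂ = I₁ω₁ / I₂ = (1.800)(384 rpm) / (0.5790) = 1194 rpm.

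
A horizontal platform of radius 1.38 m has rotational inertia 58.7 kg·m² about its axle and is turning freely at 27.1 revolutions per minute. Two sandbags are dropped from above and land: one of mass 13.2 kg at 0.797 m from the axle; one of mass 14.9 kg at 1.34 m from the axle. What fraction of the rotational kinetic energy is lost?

No external torque acts about the axle; L_before = L_after.
Added inertia Σmr² = (13.2)(0.797)² + (14.9)(1.34)² = 35.14 kg·m²; I_f = 58.70 + 35.14 = 93.84 kg·m².
ω_f = I_p ω_i / I_f = (58.70)(27.1) / 93.84 = 16.95 rpm.
KE_i = ½(58.70)(2.838 rad/s)² = 236.4 J; KE_f = ½(93.84)(1.775)² = 147.9 J.
Fraction lost = 0.3745.

fraction ≈ 0.374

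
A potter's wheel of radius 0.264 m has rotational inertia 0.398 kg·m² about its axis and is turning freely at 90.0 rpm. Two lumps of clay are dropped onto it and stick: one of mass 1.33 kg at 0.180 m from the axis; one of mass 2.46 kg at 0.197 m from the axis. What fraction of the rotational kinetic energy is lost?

No external torque acts about the axis; L_before = L_after.
Added inertia Σmr² = (1.33)(0.180)² + (2.46)(0.197)² = 0.1386 kg·m²; I_f = 0.3980 + 0.1386 = 0.5366 kg·m².
ω_f = I_p ω_i / I_f = (0.3980)(90.0) / 0.5366 = 66.76 rpm.
KE_i = ½(0.3980)(9.425 rad/s)² = 17.68 J; KE_f = ½(0.5366)(6.991)² = 13.11 J.
Fraction lost = 0.2582.

fraction ≈ 0.258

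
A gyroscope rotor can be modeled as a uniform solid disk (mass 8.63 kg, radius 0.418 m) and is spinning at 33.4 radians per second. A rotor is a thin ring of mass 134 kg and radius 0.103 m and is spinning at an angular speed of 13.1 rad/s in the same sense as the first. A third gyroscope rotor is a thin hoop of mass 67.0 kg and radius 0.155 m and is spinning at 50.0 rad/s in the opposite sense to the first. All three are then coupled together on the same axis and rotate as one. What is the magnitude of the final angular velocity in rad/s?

|ω_f| ≈ 9.69 rad/s

The coupling torques are internal; angular momentum about the shared axis is conserved.
Moments of inertia: I_A = ½(8.63)(0.418)² = 0.7539 kg·m²; I_B = (134)(0.103)² = 1.422 kg·m²; I_C = (67.0)(0.155)² = 1.610 kg·m².
Taking A's sense as positive: L = (0.7539)(33.4) + (1.422)(13.1) − (1.610)(50.0) = -36.68 kg·m²·rad/s.
Combined I = 0.7539 + 1.422 + 1.610 = 3.785 kg·m².
ω_f = L / I = -36.68 / 3.785 = -9.690 rad/s.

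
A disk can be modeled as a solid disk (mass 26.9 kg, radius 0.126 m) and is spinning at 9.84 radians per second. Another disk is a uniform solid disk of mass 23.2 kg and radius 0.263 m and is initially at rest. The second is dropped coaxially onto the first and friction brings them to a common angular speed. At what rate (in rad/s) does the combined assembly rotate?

No external torque acts about the common axis, so total angular momentum is conserved.
Moments of inertia: I_A = ½(26.9)(0.126)² = 0.2135 kg·m²; I_B = ½(23.2)(0.263)² = 0.8024 kg·m².
Taking A's sense as positive: L = (0.2135)(9.84) = 2.101 kg·m²·rad/s.
Combined I = 0.2135 + 0.8024 = 1.016 kg·m².
ω_f = L / I = 2.101 / 1.016 = 2.068 rad/s.

|ω_f| ≈ 2.07 rad/s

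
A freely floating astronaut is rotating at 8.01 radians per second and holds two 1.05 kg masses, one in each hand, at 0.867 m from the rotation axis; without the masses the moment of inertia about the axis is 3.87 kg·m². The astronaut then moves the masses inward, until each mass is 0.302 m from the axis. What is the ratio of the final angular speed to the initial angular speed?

ω₂/ω₁ ≈ 1.34

With no external torque about the axis, L is conserved: I₁ω₁ = I₂ω₂.
I₁ = 3.87 + 2(1.05)(0.867)² = 5.449 kg·m²; I₂ = 3.87 + 2(1.05)(0.302)² = 4.062 kg·m².
ω₂/ω₁ = I₁/I₂ = 5.449 / 4.062 = 1.342.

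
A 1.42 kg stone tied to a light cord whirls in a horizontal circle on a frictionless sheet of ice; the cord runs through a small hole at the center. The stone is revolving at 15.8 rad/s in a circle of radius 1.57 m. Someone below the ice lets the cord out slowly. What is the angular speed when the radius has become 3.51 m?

The constraining force is radial, so m r² ω about the center is conserved.
ω₂ = ω₁ (r₁/r₂)² = (15.8)(1.57/3.51)² = 3.161 rad/s.

ω₂ ≈ 3.16 rad/s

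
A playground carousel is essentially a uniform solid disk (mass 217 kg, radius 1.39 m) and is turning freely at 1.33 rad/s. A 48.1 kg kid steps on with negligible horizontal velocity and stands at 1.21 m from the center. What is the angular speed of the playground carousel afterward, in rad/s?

The added mass arrives with no angular momentum about the center, and any external torque about the center is negligible, so the system's angular momentum is conserved.
I_p = ½(217)(1.39)² = 209.6 kg·m².
Added inertia Σmr² = (48.1)(1.21)² = 70.42 kg·m²; I_f = 209.6 + 70.42 = 280.1 kg·m².
ω_f = I_p ω_i / I_f = (209.6)(1.33) / 280.1 = 0.9956 rad/s.

ω_f ≈ 0.996 rad/s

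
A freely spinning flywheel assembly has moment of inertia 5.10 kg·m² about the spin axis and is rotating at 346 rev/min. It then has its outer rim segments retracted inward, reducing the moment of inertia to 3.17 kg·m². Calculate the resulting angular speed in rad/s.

No external torque acts about the spin axis, so angular momentum is conserved.
ω₂ = I₁ω₁ / I₂ = (5.100)(346 rpm) / (3.170) = 556.7 rpm = 58.29 rad/s.

ω₂ ≈ 58.3 rad/s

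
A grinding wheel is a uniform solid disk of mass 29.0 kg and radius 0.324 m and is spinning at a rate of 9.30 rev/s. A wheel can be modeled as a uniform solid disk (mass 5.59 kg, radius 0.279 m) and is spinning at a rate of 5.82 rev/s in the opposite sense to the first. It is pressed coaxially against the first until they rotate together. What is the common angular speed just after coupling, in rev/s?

The coupling torques are internal; angular momentum about the shared axis is conserved.
Moments of inertia: I_A = ½(29.0)(0.324)² = 1.522 kg·m²; I_B = ½(5.59)(0.279)² = 0.2176 kg·m².
Taking A's sense as positive: L = (1.522)(9.30) − (0.2176)(5.82) = 12.89 kg·m²·rev/s.
Combined I = 1.522 + 0.2176 = 1.740 kg·m².
ω_f = L / I = 12.89 / 1.740 = 7.409 rev/s.

|ω_f| ≈ 7.41 rev/s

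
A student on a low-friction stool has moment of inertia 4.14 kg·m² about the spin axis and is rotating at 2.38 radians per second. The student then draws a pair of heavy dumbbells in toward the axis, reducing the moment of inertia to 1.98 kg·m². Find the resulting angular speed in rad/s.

With no external torque about the axis, L is conserved: I₁ω₁ = I₂ω₂.
ω₂ = I₁ω₁ / I₂ = (4.140)(2.38 rad/s) / (1.980) = 4.976 rad/s.

ω₂ ≈ 4.98 rad/s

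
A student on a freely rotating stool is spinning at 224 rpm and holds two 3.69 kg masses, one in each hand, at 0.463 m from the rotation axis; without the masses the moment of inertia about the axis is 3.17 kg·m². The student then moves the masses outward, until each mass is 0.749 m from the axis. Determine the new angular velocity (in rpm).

ω₂ ≈ 146 rpm

With no external torque about the axis, L is conserved: I₁ω₁ = I₂ω₂.
I₁ = 3.17 + 2(3.69)(0.463)² = 4.752 kg·m²; I₂ = 3.17 + 2(3.69)(0.749)² = 7.310 kg·m².
ω₂ = I₁ω₁ / I₂ = (4.752)(224 rpm) / (7.310) = 145.6 rpm.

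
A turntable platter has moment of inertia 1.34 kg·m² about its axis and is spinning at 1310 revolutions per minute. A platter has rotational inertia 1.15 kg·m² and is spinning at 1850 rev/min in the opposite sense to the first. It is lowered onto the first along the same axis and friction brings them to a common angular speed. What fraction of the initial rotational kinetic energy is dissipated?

The coupling torques are internal; angular momentum about the shared axis is conserved.
Taking A's sense as positive: L = (1.340)(1310) − (1.150)(1850) = -372.1 kg·m²·rpm.
Combined I = 1.340 + 1.150 = 2.490 kg·m².
ω_f = L / I = -372.1 / 2.490 = -149.4 rpm.
KE_i = ½ΣIω² = 34190 J; KE_f = ½(2.490)(15.65)² = 304.9 J.
Fraction dissipated = (KE_i − KE_f)/KE_i = 0.9911.

fraction ≈ 0.991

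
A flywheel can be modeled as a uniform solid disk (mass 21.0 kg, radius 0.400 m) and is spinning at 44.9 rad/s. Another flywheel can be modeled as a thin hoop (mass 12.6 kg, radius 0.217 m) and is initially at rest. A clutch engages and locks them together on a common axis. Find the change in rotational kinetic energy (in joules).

No external torque acts about the common axis, so total angular momentum is conserved.
Moments of inertia: I_A = ½(21.0)(0.400)² = 1.680 kg·m²; I_B = (12.6)(0.217)² = 0.5933 kg·m².
Taking A's sense as positive: L = (1.680)(44.9) = 75.43 kg·m²·rad/s.
Combined I = 1.680 + 0.5933 = 2.273 kg·m².
ω_f = L / I = 75.43 / 2.273 = 33.18 rad/s.
KE_i = ½ΣIω² = 1693 J; KE_f = ½(2.273)(33.18)² = 1251 J.

ΔKE ≈ -442 J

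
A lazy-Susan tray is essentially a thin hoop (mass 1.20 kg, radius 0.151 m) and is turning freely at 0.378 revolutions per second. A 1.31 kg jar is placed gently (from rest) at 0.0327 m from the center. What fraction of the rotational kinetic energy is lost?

The added mass arrives with no angular momentum about the center, and any external torque about the center is negligible, so the system's angular momentum is conserved.
I_p = (1.20)(0.151)² = 0.02736 kg·m².
Added inertia Σmr² = (1.31)(0.0327)² = 0.001401 kg·m²; I_f = 0.02736 + 0.001401 = 0.02876 kg·m².
ω_f = I_p ω_i / I_f = (0.02736)(0.378) / 0.02876 = 0.3596 rev/s.
KE_i = ½(0.02736)(2.375 rad/s)² = 0.07717 J; KE_f = ½(0.02876)(2.259)² = 0.07341 J.
Fraction lost = 0.04870.

fraction ≈ 0.0487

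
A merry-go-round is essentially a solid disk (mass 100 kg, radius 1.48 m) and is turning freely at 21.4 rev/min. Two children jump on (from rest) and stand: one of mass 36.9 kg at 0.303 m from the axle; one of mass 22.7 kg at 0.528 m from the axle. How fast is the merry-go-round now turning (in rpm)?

ω_f ≈ 19.7 rpm

The added mass arrives with no angular momentum about the axle, and any external torque about the axle is negligible, so the system's angular momentum is conserved.
I_p = ½(100)(1.48)² = 109.5 kg·m².
Added inertia Σmr² = (36.9)(0.303)² + (22.7)(0.528)² = 9.716 kg·m²; I_f = 109.5 + 9.716 = 119.2 kg·m².
ω_f = I_p ω_i / I_f = (109.5)(21.4) / 119.2 = 19.66 rpm.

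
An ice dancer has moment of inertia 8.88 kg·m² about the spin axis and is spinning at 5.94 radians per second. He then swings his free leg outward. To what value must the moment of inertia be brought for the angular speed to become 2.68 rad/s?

No external torque acts about the spin axis, so angular momentum is conserved.
I₂ = I₁ω₁ / ω₂ = (8.88)(5.94) / (2.68) = 19.68 kg·m².

I₂ ≈ 19.7 kg·m²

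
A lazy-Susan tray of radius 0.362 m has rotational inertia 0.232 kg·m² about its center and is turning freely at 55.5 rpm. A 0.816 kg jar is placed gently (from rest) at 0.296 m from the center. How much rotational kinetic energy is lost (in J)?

No external torque acts about the center; L_before = L_after.
Added inertia Σmr² = (0.816)(0.296)² = 0.07149 kg·m²; I_f = 0.2320 + 0.07149 = 0.3035 kg·m².
ω_f = I_p ω_i / I_f = (0.2320)(55.5) / 0.3035 = 42.43 rpm.
KE_i = ½(0.2320)(5.812 rad/s)² = 3.918 J; KE_f = ½(0.3035)(4.443)² = 2.995 J.

energy lost ≈ 0.923 J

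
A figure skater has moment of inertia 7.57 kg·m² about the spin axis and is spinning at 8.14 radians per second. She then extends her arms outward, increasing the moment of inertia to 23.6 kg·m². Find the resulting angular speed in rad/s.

ω₂ ≈ 2.61 rad/s

With no external torque about the axis, L is conserved: I₁ω₁ = I₂ω₂.
ω₂ = I₁ω₁ / I₂ = (7.570)(8.14 rad/s) / (23.60) = 2.611 rad/s.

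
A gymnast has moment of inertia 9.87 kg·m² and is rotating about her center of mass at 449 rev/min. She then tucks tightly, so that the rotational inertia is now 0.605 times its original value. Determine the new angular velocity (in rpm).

Angular momentum about the spin axis is conserved since the torque about it is zero.
I₂ = 0.605 × 9.87 = 5.971 kg·m².
ω₂ = I₁ω₁ / I₂ = (9.870)(449 rpm) / (5.971) = 742.1 rpm.

ω₂ ≈ 742 rpm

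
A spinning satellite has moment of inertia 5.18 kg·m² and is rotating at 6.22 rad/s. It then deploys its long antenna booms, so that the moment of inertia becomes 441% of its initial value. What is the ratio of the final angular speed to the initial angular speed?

Angular momentum about the spin axis is conserved since the torque about it is zero.
I₂ = 4.41 × 5.18 = 22.84 kg·m².
ω₂/ω₁ = I₁/I₂ = 5.180 / 22.84 = 0.2268.

ω₂/ω₁ ≈ 0.227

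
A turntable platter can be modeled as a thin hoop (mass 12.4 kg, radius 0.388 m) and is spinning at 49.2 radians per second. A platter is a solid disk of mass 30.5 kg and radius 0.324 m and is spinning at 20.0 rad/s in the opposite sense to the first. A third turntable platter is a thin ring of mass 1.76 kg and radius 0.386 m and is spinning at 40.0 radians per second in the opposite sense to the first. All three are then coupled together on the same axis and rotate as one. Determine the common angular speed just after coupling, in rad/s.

No external torque acts about the common axis, so total angular momentum is conserved.
Moments of inertia: I_A = (12.4)(0.388)² = 1.867 kg·m²; I_B = ½(30.5)(0.324)² = 1.601 kg·m²; I_C = (1.76)(0.386)² = 0.2622 kg·m².
Taking A's sense as positive: L = (1.867)(49.2) − (1.601)(20.0) − (0.2622)(40.0) = 49.34 kg·m²·rad/s.
Combined I = 1.867 + 1.601 + 0.2622 = 3.730 kg·m².
ω_f = L / I = 49.34 / 3.730 = 13.23 rad/s.

|ω_f| ≈ 13.2 rad/s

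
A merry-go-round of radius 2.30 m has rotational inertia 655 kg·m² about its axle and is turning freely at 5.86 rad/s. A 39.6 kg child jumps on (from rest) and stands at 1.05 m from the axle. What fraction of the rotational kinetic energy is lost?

No external torque acts about the axle; L_before = L_after.
Added inertia Σmr² = (39.6)(1.05)² = 43.66 kg·m²; I_f = 655.0 + 43.66 = 698.7 kg·m².
ω_f = I_p ω_i / I_f = (655.0)(5.86) / 698.7 = 5.494 rad/s.
KE_i = ½(655.0)(5.860 rad/s)² = 11250 J; KE_f = ½(698.7)(5.494)² = 10540 J.
Fraction lost = 0.06249.

fraction ≈ 0.0625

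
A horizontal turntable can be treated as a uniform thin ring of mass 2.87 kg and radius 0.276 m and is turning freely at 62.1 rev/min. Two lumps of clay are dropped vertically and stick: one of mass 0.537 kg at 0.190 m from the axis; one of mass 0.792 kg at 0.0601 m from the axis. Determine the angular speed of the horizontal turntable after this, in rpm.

ω_f ≈ 56.4 rpm

The added mass arrives with no angular momentum about the axis, and any external torque about the axis is negligible, so the system's angular momentum is conserved.
I_p = (2.87)(0.276)² = 0.2186 kg·m².
Added inertia Σmr² = (0.537)(0.190)² + (0.792)(0.0601)² = 0.02225 kg·m²; I_f = 0.2186 + 0.02225 = 0.2409 kg·m².
ω_f = I_p ω_i / I_f = (0.2186)(62.1) / 0.2409 = 56.36 rpm.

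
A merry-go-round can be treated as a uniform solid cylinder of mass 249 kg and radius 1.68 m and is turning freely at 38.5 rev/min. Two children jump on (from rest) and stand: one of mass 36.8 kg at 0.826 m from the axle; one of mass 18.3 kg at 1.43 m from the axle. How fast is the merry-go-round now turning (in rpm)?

ω_f ≈ 32.7 rpm

No external torque acts about the axle; L_before = L_after.
I_p = ½(249)(1.68)² = 351.4 kg·m².
Added inertia Σmr² = (36.8)(0.826)² + (18.3)(1.43)² = 62.53 kg·m²; I_f = 351.4 + 62.53 = 413.9 kg·m².
ω_f = I_p ω_i / I_f = (351.4)(38.5) / 413.9 = 32.68 rpm.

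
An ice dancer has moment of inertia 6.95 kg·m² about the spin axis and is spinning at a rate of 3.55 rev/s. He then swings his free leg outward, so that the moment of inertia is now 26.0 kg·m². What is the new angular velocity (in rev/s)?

ω₂ ≈ 0.949 rev/s

No external torque acts about the spin axis, so angular momentum is conserved.
ω₂ = I₁ω₁ / I₂ = (6.950)(3.55 rev/s) / (26.00) = 0.9489 rev/s.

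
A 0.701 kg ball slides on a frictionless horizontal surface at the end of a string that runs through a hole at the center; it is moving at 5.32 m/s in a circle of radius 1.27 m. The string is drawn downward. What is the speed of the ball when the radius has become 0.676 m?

The only horizontal force on the mass is along the cord (radial), so it exerts no torque about the hole and angular momentum m v r is conserved.
v₂ = v₁ r₁ / r₂ = (5.32)(1.27) / (0.676) = 9.995 m/s.

v₂ ≈ 9.99 m/s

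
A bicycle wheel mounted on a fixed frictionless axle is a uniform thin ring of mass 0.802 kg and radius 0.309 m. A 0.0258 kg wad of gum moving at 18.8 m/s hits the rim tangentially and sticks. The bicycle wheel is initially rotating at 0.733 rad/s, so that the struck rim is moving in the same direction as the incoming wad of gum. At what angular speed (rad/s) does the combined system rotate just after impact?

About the axle the impulsive forces during the collision are internal, so angular momentum about that axis is conserved.
I_p = (0.802)(0.309)² = 0.07658 kg·m². Taking the sense of the wad of gum's angular momentum as positive, L_{wad} = m v R = (0.0258)(18.8)(0.309) = 0.1499 kg·m²/s.
L_i = +I_p ω_p + m v R = +(0.07658)(0.733) + 0.1499 = 0.2060 kg·m²/s.
After sticking, I_f = I_p + m R² = 0.07658 + (0.0258)(0.309)² = 0.07904 kg·m².
ω_f = L_i / I_f = 0.2060 / 0.07904 = 2.606 rad/s.

|ω_f| ≈ 2.61 rad/s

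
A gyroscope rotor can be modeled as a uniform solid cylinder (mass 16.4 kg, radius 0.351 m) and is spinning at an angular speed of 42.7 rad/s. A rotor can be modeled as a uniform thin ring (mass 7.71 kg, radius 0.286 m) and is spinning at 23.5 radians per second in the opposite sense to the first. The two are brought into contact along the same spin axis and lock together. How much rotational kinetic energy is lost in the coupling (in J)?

The coupling torques are internal; angular momentum about the shared axis is conserved.
Moments of inertia: I_A = ½(16.4)(0.351)² = 1.010 kg·m²; I_B = (7.71)(0.286)² = 0.6306 kg·m².
Taking A's sense as positive: L = (1.010)(42.7) − (0.6306)(23.5) = 28.32 kg·m²·rad/s.
Combined I = 1.010 + 0.6306 = 1.641 kg·m².
ω_f = L / I = 28.32 / 1.641 = 17.26 rad/s.
KE_i = ½ΣIω² = 1095 J; KE_f = ½(1.641)(17.26)² = 244.3 J.

ΔKE lost ≈ 851 J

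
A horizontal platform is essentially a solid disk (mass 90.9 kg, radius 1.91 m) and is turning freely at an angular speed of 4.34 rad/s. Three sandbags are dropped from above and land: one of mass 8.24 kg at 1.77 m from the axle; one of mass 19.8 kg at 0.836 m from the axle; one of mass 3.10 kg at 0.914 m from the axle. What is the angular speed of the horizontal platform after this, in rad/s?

The added mass arrives with no angular momentum about the axle, and any external torque about the axle is negligible, so the system's angular momentum is conserved.
I_p = ½(90.9)(1.91)² = 165.8 kg·m².
Added inertia Σmr² = (8.24)(1.77)² + (19.8)(0.836)² + (3.10)(0.914)² = 42.24 kg·m²; I_f = 165.8 + 42.24 = 208.0 kg·m².
ω_f = I_p ω_i / I_f = (165.8)(4.34) / 208.0 = 3.459 rad/s.

ω_f ≈ 3.46 rad/s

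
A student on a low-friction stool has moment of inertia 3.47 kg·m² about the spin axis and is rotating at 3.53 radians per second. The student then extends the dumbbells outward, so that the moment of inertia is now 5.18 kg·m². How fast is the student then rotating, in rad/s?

ω₂ ≈ 2.36 rad/s

With no external torque about the axis, L is conserved: I₁ω₁ = I₂ω₂.
ω₂ = I₁ω₁ / I₂ = (3.470)(3.53 rad/s) / (5.180) = 2.365 rad/s.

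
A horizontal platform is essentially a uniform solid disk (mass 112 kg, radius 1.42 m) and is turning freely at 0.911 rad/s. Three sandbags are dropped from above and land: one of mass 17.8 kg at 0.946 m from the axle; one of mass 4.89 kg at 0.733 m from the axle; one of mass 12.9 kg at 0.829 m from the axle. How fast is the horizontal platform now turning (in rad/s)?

No external torque acts about the axle; L_before = L_after.
I_p = ½(112)(1.42)² = 112.9 kg·m².
Added inertia Σmr² = (17.8)(0.946)² + (4.89)(0.733)² + (12.9)(0.829)² = 27.42 kg·m²; I_f = 112.9 + 27.42 = 140.3 kg·m².
ω_f = I_p ω_i / I_f = (112.9)(0.911) / 140.3 = 0.7330 rad/s.

ω_f ≈ 0.733 rad/s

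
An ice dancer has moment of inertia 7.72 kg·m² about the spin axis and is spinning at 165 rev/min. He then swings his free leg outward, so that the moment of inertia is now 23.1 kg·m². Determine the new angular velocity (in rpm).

ω₂ ≈ 55.1 rpm

No external torque acts about the spin axis, so angular momentum is conserved.
ω₂ = I₁ω₁ / I₂ = (7.720)(165 rpm) / (23.10) = 55.14 rpm.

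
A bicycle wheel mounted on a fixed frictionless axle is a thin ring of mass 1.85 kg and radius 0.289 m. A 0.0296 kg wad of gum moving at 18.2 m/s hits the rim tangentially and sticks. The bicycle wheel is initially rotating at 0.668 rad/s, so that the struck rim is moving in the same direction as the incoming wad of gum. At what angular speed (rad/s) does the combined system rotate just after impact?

|ω_f| ≈ 1.65 rad/s

About the axle the impulsive forces during the collision are internal, so angular momentum about that axis is conserved.
I_p = (1.85)(0.289)² = 0.1545 kg·m². Taking the sense of the wad of gum's angular momentum as positive, L_{wad} = m v R = (0.0296)(18.2)(0.289) = 0.1557 kg·m²/s.
L_i = +I_p ω_p + m v R = +(0.1545)(0.668) + 0.1557 = 0.2589 kg·m²/s.
After sticking, I_f = I_p + m R² = 0.1545 + (0.0296)(0.289)² = 0.1570 kg·m².
ω_f = L_i / I_f = 0.2589 / 0.1570 = 1.649 rad/s.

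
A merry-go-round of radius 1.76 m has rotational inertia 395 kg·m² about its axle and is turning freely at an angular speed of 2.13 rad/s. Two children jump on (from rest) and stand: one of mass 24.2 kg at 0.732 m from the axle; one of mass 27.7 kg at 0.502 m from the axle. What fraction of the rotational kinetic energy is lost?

No external torque acts about the axle; L_before = L_after.
Added inertia Σmr² = (24.2)(0.732)² + (27.7)(0.502)² = 19.95 kg·m²; I_f = 395.0 + 19.95 = 414.9 kg·m².
ω_f = I_p ω_i / I_f = (395.0)(2.13) / 414.9 = 2.028 rad/s.
KE_i = ½(395.0)(2.130 rad/s)² = 896.0 J; KE_f = ½(414.9)(2.028)² = 853.0 J.
Fraction lost = 0.04807.

fraction ≈ 0.0481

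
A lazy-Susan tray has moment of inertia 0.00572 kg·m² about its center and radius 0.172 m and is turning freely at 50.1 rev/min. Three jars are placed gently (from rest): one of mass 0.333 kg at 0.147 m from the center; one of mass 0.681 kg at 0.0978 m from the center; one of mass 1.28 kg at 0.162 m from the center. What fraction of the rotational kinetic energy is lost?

fraction ≈ 0.892

The added mass arrives with no angular momentum about the center, and any external torque about the center is negligible, so the system's angular momentum is conserved.
Added inertia Σmr² = (0.333)(0.147)² + (0.681)(0.0978)² + (1.28)(0.162)² = 0.04730 kg·m²; I_f = 0.005720 + 0.04730 = 0.05302 kg·m².
ω_f = I_p ω_i / I_f = (0.005720)(50.1) / 0.05302 = 5.405 rpm.
KE_i = ½(0.005720)(5.246 rad/s)² = 0.07872 J; KE_f = ½(0.05302)(0.5660)² = 0.008493 J.
Fraction lost = 0.8921.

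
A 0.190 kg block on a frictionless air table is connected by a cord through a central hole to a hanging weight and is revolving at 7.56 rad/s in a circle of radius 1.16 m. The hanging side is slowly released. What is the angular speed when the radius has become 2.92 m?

ω₂ ≈ 1.19 rad/s

No torque about the axis ⇒ m r₁² ω₁ = m r₂² ω₂.
ω₂ = ω₁ (r₁/r₂)² = (7.56)(1.16/2.92)² = 1.193 rad/s.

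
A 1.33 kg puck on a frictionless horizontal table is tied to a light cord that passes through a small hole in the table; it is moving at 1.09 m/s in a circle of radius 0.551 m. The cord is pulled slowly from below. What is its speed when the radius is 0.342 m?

v₂ ≈ 1.76 m/s

Central (radial) force ⇒ zero torque about the center ⇒ m v r is constant.
v₂ = v₁ r₁ / r₂ = (1.09)(0.551) / (0.342) = 1.756 m/s.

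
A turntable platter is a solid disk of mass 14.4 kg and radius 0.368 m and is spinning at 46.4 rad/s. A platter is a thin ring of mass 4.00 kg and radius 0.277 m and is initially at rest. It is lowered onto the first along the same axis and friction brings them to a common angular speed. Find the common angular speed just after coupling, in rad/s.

|ω_f| ≈ 35.3 rad/s

No external torque acts about the common axis, so total angular momentum is conserved.
Moments of inertia: I_A = ½(14.4)(0.368)² = 0.9751 kg·m²; I_B = (4.00)(0.277)² = 0.3069 kg·m².
Taking A's sense as positive: L = (0.9751)(46.4) = 45.24 kg·m²·rad/s.
Combined I = 0.9751 + 0.3069 = 1.282 kg·m².
ω_f = L / I = 45.24 / 1.282 = 35.29 rad/s.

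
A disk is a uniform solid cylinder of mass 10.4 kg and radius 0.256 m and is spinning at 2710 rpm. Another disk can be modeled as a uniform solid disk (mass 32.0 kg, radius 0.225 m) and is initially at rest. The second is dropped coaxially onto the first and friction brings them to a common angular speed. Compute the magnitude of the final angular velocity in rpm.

|ω_f| ≈ 803 rpm

No external torque acts about the common axis, so total angular momentum is conserved.
Moments of inertia: I_A = ½(10.4)(0.256)² = 0.3408 kg·m²; I_B = ½(32.0)(0.225)² = 0.8100 kg·m².
Taking A's sense as positive: L = (0.3408)(2710) = 923.5 kg·m²·rpm.
Combined I = 0.3408 + 0.8100 = 1.151 kg·m².
ω_f = L / I = 923.5 / 1.151 = 802.5 rpm.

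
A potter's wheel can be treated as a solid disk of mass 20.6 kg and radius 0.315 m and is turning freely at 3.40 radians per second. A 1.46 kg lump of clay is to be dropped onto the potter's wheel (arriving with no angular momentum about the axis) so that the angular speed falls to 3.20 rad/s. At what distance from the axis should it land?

The added mass arrives with no angular momentum about the axis, and any external torque about the axis is negligible, so the system's angular momentum is conserved.
I_p = ½(20.6)(0.315)² = 1.022 kg·m².
I_p ω_i = (I_p + m r²) ω_f ⇒ m r² = I_p(ω_i/ω_f − 1) = 1.022(3.40/3.20 − 1) = 0.06388 kg·m².
r = √(0.06388/1.46) = 0.2092 m.

r ≈ 0.209 m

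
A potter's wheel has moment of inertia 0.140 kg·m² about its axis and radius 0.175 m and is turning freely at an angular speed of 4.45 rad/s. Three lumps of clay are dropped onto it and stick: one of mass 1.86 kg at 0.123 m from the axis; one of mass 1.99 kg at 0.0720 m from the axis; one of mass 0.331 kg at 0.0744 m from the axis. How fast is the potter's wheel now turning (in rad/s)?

The added mass arrives with no angular momentum about the axis, and any external torque about the axis is negligible, so the system's angular momentum is conserved.
Added inertia Σmr² = (1.86)(0.123)² + (1.99)(0.0720)² + (0.331)(0.0744)² = 0.04029 kg·m²; I_f = 0.1400 + 0.04029 = 0.1803 kg·m².
ω_f = I_p ω_i / I_f = (0.1400)(4.45) / 0.1803 = 3.456 rad/s.

ω_f ≈ 3.46 rad/s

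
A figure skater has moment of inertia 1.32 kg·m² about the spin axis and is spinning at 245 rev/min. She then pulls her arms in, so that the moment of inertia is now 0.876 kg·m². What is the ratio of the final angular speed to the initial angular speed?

ω₂/ω₁ ≈ 1.51

With no external torque about the axis, L is conserved: I₁ω₁ = I₂ω₂.
ω₂/ω₁ = I₁/I₂ = 1.320 / 0.8760 = 1.507.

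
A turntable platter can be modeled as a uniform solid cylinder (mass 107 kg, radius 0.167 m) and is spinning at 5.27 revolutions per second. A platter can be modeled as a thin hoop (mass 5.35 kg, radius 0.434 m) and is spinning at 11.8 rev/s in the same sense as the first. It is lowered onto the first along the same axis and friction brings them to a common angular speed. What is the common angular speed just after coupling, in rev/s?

No external torque acts about the common axis, so total angular momentum is conserved.
Moments of inertia: I_A = ½(107)(0.167)² = 1.492 kg·m²; I_B = (5.35)(0.434)² = 1.008 kg·m².
Taking A's sense as positive: L = (1.492)(5.27) + (1.008)(11.8) = 19.75 kg·m²·rev/s.
Combined I = 1.492 + 1.008 = 2.500 kg·m².
ω_f = L / I = 19.75 / 2.500 = 7.902 rev/s.

|ω_f| ≈ 7.90 rev/s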